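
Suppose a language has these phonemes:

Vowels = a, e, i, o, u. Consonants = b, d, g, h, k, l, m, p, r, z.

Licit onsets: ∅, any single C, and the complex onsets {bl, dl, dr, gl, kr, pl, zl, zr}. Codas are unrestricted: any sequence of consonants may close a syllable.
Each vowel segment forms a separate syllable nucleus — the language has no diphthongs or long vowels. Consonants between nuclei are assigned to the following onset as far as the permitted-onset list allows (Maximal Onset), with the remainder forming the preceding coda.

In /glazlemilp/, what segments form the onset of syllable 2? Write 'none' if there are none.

Nuclei (vowels): a, e, i → 3 syllables.
Between /a/ (V1) and /e/ (V2): cluster /zl/ — /zl/ is itself a permitted onset, so the whole cluster goes right; preceding coda = ∅.
Between /e/ (V2) and /i/ (V3): /m/ → onset of the next syllable (single consonants are always licit onsets).
Result: gla.zle.milp.
Syllable 2 is /zle/: onset /zl/, nucleus /e/, coda ∅.

zl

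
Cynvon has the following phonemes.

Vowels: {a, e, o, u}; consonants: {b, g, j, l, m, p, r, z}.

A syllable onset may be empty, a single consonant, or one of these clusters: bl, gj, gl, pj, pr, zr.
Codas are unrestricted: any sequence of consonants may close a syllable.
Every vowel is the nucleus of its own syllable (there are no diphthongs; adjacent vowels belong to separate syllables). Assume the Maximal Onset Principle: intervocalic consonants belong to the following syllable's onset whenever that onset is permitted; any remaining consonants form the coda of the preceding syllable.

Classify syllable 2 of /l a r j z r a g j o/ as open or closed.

Vowels present: a, a, o; each is a nucleus, giving 3 syllables.
V1 /a/ – V2 /a/: cluster /rjzr/ — the longest permitted-onset suffix is /zr/; onset = /zr/, preceding coda = /rj/.
V2 /a/ – V3 /o/: /gj/ is a licit onset in full, so it all attaches to the next syllable.
Result: larj.zra.gjo.
Syllable 2 is /zra/; it ends in its nucleus with no coda, so it is open.

open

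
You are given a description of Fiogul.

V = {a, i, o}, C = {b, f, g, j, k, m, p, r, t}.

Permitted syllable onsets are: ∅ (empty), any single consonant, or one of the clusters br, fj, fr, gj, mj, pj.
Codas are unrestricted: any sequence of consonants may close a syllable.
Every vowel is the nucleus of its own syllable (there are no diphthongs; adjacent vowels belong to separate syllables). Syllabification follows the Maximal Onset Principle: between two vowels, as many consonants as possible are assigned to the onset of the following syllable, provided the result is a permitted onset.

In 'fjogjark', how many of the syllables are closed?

Nuclei (vowels): o, a → 2 syllables.
/o…a/ gap (V1→V2): /gj/ — entire cluster is a permitted onset → onset /gj/, coda ∅.
Syllabification: fjo.gjark.
Classifying each syllable: /fjo/ (open), /gjark/ (closed).
Closed syllables: 1.

1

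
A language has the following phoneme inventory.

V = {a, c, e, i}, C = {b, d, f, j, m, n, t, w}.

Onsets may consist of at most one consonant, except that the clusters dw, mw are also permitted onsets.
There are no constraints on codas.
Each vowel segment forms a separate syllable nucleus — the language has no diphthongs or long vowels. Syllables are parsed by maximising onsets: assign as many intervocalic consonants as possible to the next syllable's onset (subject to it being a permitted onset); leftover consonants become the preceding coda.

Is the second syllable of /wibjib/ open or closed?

closed

Vowels present: i, i; each is a nucleus, giving 2 syllables.
Between /i/ (V1) and /i/ (V2): /bj/; trying suffixes from longest down, /j/ is the first permitted one, so coda /b/ | onset /j/.
So the parse is wib.jib.
Syllable 2 is /jib/ with coda /b/, so it is closed.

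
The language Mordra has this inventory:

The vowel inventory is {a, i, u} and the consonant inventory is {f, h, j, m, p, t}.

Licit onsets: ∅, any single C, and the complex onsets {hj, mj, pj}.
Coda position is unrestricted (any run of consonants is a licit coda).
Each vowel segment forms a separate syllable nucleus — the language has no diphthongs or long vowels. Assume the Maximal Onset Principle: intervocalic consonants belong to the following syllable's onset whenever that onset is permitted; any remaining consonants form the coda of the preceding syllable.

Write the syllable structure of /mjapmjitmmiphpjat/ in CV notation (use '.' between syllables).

Vowels present: a, i, i, a; each is a nucleus, giving 4 syllables.
V1 /a/ – V2 /i/: cluster /pmj/ — the longest permitted-onset suffix is /mj/; onset = /mj/, preceding coda = /p/.
V2 /i/ – V3 /i/: /tmm/ splits as /tm/ + /m/ (/m/ is the longest suffix that is a licit onset).
V3 /i/ – V4 /a/: /phpj/; trying suffixes from longest down, /pj/ is the first permitted one, so coda /ph/ | onset /pj/.
Result: mjap.mjitm.miph.pjat.
Mapping each syllable to C/V: /mjap/ → CCVC, /mjitm/ → CCVCC, /miph/ → CVCC, /pjat/ → CCVC.

CCVC.CCVCC.CVCC.CCVC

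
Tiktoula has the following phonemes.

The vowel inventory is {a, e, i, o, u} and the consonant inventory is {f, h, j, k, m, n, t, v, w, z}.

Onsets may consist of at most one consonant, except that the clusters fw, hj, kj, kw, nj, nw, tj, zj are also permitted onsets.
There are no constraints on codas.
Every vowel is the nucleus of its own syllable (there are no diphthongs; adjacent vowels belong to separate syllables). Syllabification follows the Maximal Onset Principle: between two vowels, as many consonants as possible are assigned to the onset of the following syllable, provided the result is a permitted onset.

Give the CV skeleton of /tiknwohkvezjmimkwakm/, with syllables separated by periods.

The vowels are i, o, e, i, a — 5 nuclei, so 5 syllables.
Between /i/ (V1) and /o/ (V2): /knw/; trying suffixes from longest down, /nw/ is the first permitted one, so coda /k/ | onset /nw/.
Between /o/ (V2) and /e/ (V3): /hkv/ — longest licit onset from the right is /v/, leaving /hk/ as coda.
Between /e/ (V3) and /i/ (V4): /zjm/ splits as /zj/ + /m/ (/m/ is the longest suffix that is a licit onset).
Between /i/ (V4) and /a/ (V5): /mkw/ splits as /m/ + /kw/ (/kw/ is the longest suffix that is a licit onset).
Syllabification: tik.nwohk.vezj.mim.kwakm.
Mapping each syllable to C/V: /tik/ → CVC, /nwohk/ → CCVCC, /vezj/ → CVCC, /mim/ → CVC, /kwakm/ → CCVCC.

CVC.CCVCC.CVCC.CVC.CCVCC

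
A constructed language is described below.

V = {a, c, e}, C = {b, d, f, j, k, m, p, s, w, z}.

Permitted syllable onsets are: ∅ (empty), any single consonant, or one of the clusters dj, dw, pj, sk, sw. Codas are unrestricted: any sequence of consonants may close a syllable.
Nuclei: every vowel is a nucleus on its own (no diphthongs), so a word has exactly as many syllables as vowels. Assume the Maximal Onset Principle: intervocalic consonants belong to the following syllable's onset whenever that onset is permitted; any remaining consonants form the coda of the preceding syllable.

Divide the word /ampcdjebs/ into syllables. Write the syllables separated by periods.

The vowels are a, c, e — 3 nuclei, so 3 syllables.
Between /a/ (V1) and /c/ (V2): /mp/ splits as /m/ + /p/ (/p/ is the longest suffix that is a licit onset).
Between /c/ (V2) and /e/ (V3): /dj/ — entire cluster is a permitted onset → onset /dj/, coda ∅.

am.pc.djebs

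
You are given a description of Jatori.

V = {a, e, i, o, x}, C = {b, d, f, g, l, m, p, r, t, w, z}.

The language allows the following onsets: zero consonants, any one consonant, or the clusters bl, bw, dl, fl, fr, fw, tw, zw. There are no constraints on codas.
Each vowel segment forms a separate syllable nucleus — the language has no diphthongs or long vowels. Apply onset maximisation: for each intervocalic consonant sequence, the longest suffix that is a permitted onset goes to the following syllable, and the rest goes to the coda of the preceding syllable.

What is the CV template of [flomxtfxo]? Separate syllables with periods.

The vowels are o, x, x, o — 4 nuclei, so 4 syllables.
/o…x/ gap (V1→V2): just /m/ — single C goes to the following onset.
/x…x/ gap (V2→V3): /tf/; trying suffixes from longest down, /f/ is the first permitted one, so coda /t/ | onset /f/.
/x…o/ gap (V3→V4): nothing intervenes; syllable break is V.V.
Syllabification: flo.mxt.fx.o.
Mapping each syllable to C/V: /flo/ → CCV, /mxt/ → CVC, /fx/ → CV, /o/ → V.

CCV.CVC.CV.V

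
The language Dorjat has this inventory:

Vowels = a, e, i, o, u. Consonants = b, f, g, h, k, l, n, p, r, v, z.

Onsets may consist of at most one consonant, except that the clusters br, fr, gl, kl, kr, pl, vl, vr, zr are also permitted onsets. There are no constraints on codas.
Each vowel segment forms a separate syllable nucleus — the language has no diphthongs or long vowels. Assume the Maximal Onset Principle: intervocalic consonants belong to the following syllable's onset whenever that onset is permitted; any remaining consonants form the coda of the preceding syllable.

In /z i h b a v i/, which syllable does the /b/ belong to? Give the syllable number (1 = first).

Vowels present: i, a, i; each is a nucleus, giving 3 syllables.
/i…a/ gap (V1→V2): /hb/; trying suffixes from longest down, /b/ is the first permitted one, so coda /h/ | onset /b/.
/a…i/ gap (V2→V3): /v/ → onset of the next syllable (single consonants are always licit onsets).
So the parse is zih.ba.vi.
The /b/ is in the onset of syllable 2 (/ba/).

2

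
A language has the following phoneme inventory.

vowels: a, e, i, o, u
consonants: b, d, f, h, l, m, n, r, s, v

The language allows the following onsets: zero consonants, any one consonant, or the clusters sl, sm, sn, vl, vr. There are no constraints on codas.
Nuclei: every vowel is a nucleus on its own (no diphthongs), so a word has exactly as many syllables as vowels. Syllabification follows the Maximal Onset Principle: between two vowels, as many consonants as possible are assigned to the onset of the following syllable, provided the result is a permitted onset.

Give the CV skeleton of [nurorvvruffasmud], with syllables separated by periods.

CV.CVCC.CCVC.CV.CCVC

Vowels present: u, o, u, a, u; each is a nucleus, giving 5 syllables.
/u…o/ gap (V1→V2): just /r/ — single C goes to the following onset.
/o…u/ gap (V2→V3): /rvvr/; trying suffixes from longest down, /vr/ is the first permitted one, so coda /rv/ | onset /vr/.
/u…a/ gap (V3→V4): /ff/; trying suffixes from longest down, /f/ is the first permitted one, so coda /f/ | onset /f/.
/a…u/ gap (V4→V5): /sm/ is a licit onset in full, so it all attaches to the next syllable.
So the parse is nu.rorv.vruf.fa.smud.
Mapping each syllable to C/V: /nu/ → CV, /rorv/ → CVCC, /vruf/ → CCVC, /fa/ → CV, /smud/ → CCVC.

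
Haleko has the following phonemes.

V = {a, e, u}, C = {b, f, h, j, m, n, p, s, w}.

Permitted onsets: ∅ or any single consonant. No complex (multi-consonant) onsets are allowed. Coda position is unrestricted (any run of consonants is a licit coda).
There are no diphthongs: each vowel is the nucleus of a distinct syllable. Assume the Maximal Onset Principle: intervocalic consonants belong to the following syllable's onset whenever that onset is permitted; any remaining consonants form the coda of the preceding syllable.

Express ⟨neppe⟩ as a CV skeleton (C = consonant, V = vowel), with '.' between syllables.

The vowels are e, e — 2 nuclei, so 2 syllables.
Between /e/ (V1) and /e/ (V2): /pp/ — longest licit onset from the right is /p/, leaving /p/ as coda.
So the parse is nep.pe.
Mapping each syllable to C/V: /nep/ → CVC, /pe/ → CV.

CVC.CV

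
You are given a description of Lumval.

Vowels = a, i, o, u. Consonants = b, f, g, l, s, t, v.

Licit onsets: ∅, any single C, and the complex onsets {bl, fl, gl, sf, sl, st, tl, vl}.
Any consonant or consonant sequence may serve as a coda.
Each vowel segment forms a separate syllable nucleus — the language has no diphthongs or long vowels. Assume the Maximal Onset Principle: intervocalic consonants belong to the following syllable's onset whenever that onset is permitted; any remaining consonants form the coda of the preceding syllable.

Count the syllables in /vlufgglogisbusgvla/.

Nuclei (vowels): u, o, i, u, a → 5 syllables.

5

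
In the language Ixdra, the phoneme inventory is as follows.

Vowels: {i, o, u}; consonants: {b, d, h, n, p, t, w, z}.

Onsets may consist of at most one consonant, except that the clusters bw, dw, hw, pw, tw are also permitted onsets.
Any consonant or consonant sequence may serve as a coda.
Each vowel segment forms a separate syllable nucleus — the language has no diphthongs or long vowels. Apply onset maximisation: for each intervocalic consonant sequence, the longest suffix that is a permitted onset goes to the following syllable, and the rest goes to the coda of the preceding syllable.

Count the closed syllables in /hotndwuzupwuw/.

2

The vowels are o, u, u, u — 4 nuclei, so 4 syllables.
σ1/σ2 boundary: /tndw/; trying suffixes from longest down, /dw/ is the first permitted one, so coda /tn/ | onset /dw/.
σ2/σ3 boundary: just /z/ — single C goes to the following onset.
σ3/σ4 boundary: /pw/ is a licit onset in full, so it all attaches to the next syllable.
Putting it together: hotn.dwu.zu.pwuw.
Classifying each syllable: /hotn/ (closed), /dwu/ (open), /zu/ (open), /pwuw/ (closed).
Closed syllables: 2.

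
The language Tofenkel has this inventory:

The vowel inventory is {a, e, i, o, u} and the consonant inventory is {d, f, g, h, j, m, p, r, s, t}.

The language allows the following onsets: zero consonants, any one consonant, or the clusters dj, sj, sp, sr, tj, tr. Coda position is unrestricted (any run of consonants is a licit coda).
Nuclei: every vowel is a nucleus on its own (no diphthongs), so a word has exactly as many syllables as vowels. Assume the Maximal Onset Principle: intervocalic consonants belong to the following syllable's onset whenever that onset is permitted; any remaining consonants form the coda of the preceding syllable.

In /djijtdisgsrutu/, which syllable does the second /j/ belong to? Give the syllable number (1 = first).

The vowels are i, i, u, u — 4 nuclei, so 4 syllables.
σ1/σ2 boundary: /jtd/ splits as /jt/ + /d/ (/d/ is the longest suffix that is a licit onset).
σ2/σ3 boundary: cluster /sgsr/ — the longest permitted-onset suffix is /sr/; onset = /sr/, preceding coda = /sg/.
σ3/σ4 boundary: just /t/ — single C goes to the following onset.
Syllabification: djijt.disg.sru.tu.
The second /j/ is in the coda of syllable 1 (/djijt/).

1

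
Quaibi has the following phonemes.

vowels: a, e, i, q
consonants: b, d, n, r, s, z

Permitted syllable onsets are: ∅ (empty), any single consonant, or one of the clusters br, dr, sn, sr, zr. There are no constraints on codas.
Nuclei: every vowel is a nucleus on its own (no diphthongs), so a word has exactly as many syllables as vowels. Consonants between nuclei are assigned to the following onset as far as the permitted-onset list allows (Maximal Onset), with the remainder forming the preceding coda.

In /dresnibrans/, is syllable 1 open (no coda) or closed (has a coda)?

Nuclei (vowels): e, i, a → 3 syllables.
V1 /e/ – V2 /i/: /sn/ is a licit onset in full, so it all attaches to the next syllable.
V2 /i/ – V3 /a/: cluster /br/ — /br/ is itself a permitted onset, so the whole cluster goes right; preceding coda = ∅.
Syllabification: dre.sni.brans.
Syllable 1 is /dre/; it ends in its nucleus with no coda, so it is open.

open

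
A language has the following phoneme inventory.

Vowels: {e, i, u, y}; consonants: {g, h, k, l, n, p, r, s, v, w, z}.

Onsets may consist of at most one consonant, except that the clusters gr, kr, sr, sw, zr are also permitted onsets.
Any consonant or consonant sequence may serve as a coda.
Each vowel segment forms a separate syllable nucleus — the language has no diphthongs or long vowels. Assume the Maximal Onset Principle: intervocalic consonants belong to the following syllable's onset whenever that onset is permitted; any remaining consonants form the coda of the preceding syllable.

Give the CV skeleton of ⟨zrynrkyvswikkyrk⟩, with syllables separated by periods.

The vowels are y, y, i, y — 4 nuclei, so 4 syllables.
/y…y/ gap (V1→V2): cluster /nrk/ — the longest permitted-onset suffix is /k/; onset = /k/, preceding coda = /nr/.
/y…i/ gap (V2→V3): /vsw/; trying suffixes from longest down, /sw/ is the first permitted one, so coda /v/ | onset /sw/.
/i…y/ gap (V3→V4): cluster /kk/ — the longest permitted-onset suffix is /k/; onset = /k/, preceding coda = /k/.
Syllabification: zrynr.kyv.swik.kyrk.
Mapping each syllable to C/V: /zrynr/ → CCVCC, /kyv/ → CVC, /swik/ → CCVC, /kyrk/ → CVCC.

CCVCC.CVC.CCVC.CVCC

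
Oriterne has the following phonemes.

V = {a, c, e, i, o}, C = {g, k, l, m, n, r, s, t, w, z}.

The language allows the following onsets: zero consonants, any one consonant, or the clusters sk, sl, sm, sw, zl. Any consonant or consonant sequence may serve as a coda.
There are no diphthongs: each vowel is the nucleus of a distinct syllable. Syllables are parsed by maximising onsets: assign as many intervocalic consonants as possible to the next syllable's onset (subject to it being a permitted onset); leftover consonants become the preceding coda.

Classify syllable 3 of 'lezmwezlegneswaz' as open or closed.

The vowels are e, e, e, e, a — 5 nuclei, so 5 syllables.
σ1/σ2 boundary: /zmw/ — longest licit onset from the right is /w/, leaving /zm/ as coda.
σ2/σ3 boundary: /zl/ is a licit onset in full, so it all attaches to the next syllable.
σ3/σ4 boundary: /gn/ splits as /g/ + /n/ (/n/ is the longest suffix that is a licit onset).
σ4/σ5 boundary: /sw/ is a licit onset in full, so it all attaches to the next syllable.
Putting it together: lezm.we.zleg.ne.swaz.
Syllable 3 is /zleg/ with coda /g/, so it is closed.

closed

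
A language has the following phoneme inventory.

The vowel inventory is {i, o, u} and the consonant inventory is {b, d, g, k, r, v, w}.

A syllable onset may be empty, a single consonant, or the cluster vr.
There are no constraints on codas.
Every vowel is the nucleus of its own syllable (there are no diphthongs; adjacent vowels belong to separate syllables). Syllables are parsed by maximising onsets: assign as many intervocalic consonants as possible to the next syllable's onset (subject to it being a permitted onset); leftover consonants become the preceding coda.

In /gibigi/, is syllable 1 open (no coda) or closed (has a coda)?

open

Nuclei (vowels): i, i, i → 3 syllables.
/i…i/ gap (V1→V2): /b/ is a single consonant, so it becomes the next onset.
/i…i/ gap (V2→V3): /g/ → onset of the next syllable (single consonants are always licit onsets).
Putting it together: gi.bi.gi.
Syllable 1 is /gi/; it ends in its nucleus with no coda, so it is open.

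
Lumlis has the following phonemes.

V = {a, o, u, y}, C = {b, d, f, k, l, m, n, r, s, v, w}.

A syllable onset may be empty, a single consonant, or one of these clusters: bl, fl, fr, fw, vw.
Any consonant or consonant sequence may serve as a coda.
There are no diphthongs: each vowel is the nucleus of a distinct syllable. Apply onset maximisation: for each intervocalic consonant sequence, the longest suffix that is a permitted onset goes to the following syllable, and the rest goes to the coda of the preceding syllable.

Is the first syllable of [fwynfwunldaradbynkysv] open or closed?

Vowels present: y, u, a, a, y, y; each is a nucleus, giving 6 syllables.
/y…u/ gap (V1→V2): cluster /nfw/ — the longest permitted-onset suffix is /fw/; onset = /fw/, preceding coda = /n/.
/u…a/ gap (V2→V3): /nld/ — longest licit onset from the right is /d/, leaving /nl/ as coda.
/a…a/ gap (V3→V4): /r/ is a single consonant, so it becomes the next onset.
/a…y/ gap (V4→V5): cluster /db/ — the longest permitted-onset suffix is /b/; onset = /b/, preceding coda = /d/.
/y…y/ gap (V5→V6): /nk/; trying suffixes from longest down, /k/ is the first permitted one, so coda /n/ | onset /k/.
So the parse is fwyn.fwunl.da.rad.byn.kysv.
Syllable 1 is /fwyn/ with coda /n/, so it is closed.

closed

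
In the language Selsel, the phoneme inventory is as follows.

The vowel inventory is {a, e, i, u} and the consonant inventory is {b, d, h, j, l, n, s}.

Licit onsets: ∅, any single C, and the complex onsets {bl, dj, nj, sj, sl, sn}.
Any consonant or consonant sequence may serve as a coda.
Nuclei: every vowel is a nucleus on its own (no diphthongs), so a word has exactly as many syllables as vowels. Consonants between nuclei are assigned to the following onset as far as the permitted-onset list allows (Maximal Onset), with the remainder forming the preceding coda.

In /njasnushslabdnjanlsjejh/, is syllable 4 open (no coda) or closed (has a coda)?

Nuclei (vowels): a, u, a, a, e → 5 syllables.
σ1/σ2 boundary: /sn/ is a licit onset in full, so it all attaches to the next syllable.
σ2/σ3 boundary: cluster /shsl/ — the longest permitted-onset suffix is /sl/; onset = /sl/, preceding coda = /sh/.
σ3/σ4 boundary: /bdnj/ — longest licit onset from the right is /nj/, leaving /bd/ as coda.
σ4/σ5 boundary: /nlsj/; trying suffixes from longest down, /sj/ is the first permitted one, so coda /nl/ | onset /sj/.
Putting it together: nja.snush.slabd.njanl.sjejh.
Syllable 4 is /njanl/ with coda /nl/, so it is closed.

closed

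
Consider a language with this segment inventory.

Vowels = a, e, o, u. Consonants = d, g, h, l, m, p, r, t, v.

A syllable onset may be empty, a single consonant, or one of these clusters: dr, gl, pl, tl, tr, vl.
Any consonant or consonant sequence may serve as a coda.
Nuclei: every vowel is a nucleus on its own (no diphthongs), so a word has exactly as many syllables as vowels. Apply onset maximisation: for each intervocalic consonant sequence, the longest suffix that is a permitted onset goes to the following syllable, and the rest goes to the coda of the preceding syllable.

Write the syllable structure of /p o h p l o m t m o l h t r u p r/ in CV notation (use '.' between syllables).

Vowels present: o, o, o, u; each is a nucleus, giving 4 syllables.
Between /o/ (V1) and /o/ (V2): /hpl/ splits as /h/ + /pl/ (/pl/ is the longest suffix that is a licit onset).
Between /o/ (V2) and /o/ (V3): cluster /mtm/ — the longest permitted-onset suffix is /m/; onset = /m/, preceding coda = /mt/.
Between /o/ (V3) and /u/ (V4): cluster /lhtr/ — the longest permitted-onset suffix is /tr/; onset = /tr/, preceding coda = /lh/.
So the parse is poh.plomt.molh.trupr.
Mapping each syllable to C/V: /poh/ → CVC, /plomt/ → CCVCC, /molh/ → CVCC, /trupr/ → CCVCC.

CVC.CCVCC.CVCC.CCVCC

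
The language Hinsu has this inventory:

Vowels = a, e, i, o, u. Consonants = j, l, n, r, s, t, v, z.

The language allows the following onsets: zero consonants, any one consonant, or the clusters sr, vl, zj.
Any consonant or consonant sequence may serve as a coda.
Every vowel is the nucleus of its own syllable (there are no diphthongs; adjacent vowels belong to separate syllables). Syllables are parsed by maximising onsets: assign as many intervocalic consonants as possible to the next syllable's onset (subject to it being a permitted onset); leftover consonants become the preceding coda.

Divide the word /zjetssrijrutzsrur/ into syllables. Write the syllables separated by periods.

zjets.srij.rutz.srur

Nuclei (vowels): e, i, u, u → 4 syllables.
V1 /e/ – V2 /i/: /tssr/; trying suffixes from longest down, /sr/ is the first permitted one, so coda /ts/ | onset /sr/.
V2 /i/ – V3 /u/: /jr/ — longest licit onset from the right is /r/, leaving /j/ as coda.
V3 /u/ – V4 /u/: /tzsr/; trying suffixes from longest down, /sr/ is the first permitted one, so coda /tz/ | onset /sr/.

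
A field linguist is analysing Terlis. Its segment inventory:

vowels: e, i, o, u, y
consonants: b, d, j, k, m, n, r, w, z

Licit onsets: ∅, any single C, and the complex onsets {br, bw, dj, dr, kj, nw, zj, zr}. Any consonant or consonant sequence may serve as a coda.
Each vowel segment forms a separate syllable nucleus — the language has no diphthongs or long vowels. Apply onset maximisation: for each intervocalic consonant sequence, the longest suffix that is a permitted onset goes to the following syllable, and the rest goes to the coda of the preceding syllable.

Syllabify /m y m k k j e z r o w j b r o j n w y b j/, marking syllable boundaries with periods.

Vowels present: y, e, o, o, y; each is a nucleus, giving 5 syllables.
σ1/σ2 boundary: /mkkj/; trying suffixes from longest down, /kj/ is the first permitted one, so coda /mk/ | onset /kj/.
σ2/σ3 boundary: cluster /zr/ — /zr/ is itself a permitted onset, so the whole cluster goes right; preceding coda = ∅.
σ3/σ4 boundary: cluster /wjbr/ — the longest permitted-onset suffix is /br/; onset = /br/, preceding coda = /wj/.
σ4/σ5 boundary: /jnw/ — longest licit onset from the right is /nw/, leaving /j/ as coda.

mymk.kje.zrowj.broj.nwybj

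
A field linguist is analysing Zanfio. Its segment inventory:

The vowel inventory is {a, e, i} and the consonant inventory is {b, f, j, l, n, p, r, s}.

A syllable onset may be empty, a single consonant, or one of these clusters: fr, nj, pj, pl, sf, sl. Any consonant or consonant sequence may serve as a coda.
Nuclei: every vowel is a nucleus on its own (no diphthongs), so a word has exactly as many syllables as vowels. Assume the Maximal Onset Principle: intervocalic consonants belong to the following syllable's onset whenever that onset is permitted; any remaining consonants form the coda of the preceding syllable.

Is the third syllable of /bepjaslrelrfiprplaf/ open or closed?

Vowels present: e, a, e, i, a; each is a nucleus, giving 5 syllables.
V1 /e/ – V2 /a/: /pj/ is a licit onset in full, so it all attaches to the next syllable.
V2 /a/ – V3 /e/: /slr/; trying suffixes from longest down, /r/ is the first permitted one, so coda /sl/ | onset /r/.
V3 /e/ – V4 /i/: /lrf/; trying suffixes from longest down, /f/ is the first permitted one, so coda /lr/ | onset /f/.
V4 /i/ – V5 /a/: /prpl/ — longest licit onset from the right is /pl/, leaving /pr/ as coda.
So the parse is be.pjasl.relr.fipr.plaf.
Syllable 3 is /relr/ with coda /lr/, so it is closed.

closed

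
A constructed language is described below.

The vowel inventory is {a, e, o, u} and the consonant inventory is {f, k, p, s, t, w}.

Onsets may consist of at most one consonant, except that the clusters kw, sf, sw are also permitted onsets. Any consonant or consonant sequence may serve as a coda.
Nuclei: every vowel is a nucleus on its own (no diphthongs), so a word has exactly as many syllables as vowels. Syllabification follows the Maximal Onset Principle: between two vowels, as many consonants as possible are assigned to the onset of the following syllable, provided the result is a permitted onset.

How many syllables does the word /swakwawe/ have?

Nuclei (vowels): a, a, e → 3 syllables.

3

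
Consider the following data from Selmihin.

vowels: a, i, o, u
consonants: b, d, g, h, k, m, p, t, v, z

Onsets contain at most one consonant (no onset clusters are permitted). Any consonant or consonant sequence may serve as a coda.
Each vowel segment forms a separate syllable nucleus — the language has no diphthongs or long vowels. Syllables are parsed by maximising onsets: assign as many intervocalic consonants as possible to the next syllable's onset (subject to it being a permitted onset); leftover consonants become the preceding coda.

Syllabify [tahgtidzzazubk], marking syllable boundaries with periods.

Nuclei (vowels): a, i, a, u → 4 syllables.
V1 /a/ – V2 /i/: cluster /hgt/ — the longest permitted-onset suffix is /t/; onset = /t/, preceding coda = /hg/.
V2 /i/ – V3 /a/: /dzz/ splits as /dz/ + /z/ (/z/ is the longest suffix that is a licit onset).
V3 /a/ – V4 /u/: just /z/ — single C goes to the following onset.

tahg.tidz.za.zubk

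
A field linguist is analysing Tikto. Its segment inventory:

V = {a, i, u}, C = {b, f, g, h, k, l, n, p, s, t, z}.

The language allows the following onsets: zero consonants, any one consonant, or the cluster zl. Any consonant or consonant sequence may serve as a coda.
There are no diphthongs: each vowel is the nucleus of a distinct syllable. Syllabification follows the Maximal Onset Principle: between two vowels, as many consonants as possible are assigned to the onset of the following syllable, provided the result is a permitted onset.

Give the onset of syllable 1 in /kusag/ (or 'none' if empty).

k

Vowels present: u, a; each is a nucleus, giving 2 syllables.
σ1/σ2 boundary: just /s/ — single C goes to the following onset.
Putting it together: ku.sag.
Syllable 1 is /ku/: onset /k/, nucleus /u/, coda ∅.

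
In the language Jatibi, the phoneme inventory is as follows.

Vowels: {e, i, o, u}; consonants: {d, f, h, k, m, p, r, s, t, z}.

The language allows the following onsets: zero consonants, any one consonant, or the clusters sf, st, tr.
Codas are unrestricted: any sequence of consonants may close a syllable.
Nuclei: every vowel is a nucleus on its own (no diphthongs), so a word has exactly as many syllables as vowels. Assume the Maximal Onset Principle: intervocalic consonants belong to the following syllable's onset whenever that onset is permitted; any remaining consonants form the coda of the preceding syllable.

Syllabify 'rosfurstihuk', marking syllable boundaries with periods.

Nuclei (vowels): o, u, i, u → 4 syllables.
/o…u/ gap (V1→V2): /sf/ — entire cluster is a permitted onset → onset /sf/, coda ∅.
/u…i/ gap (V2→V3): /rst/; trying suffixes from longest down, /st/ is the first permitted one, so coda /r/ | onset /st/.
/i…u/ gap (V3→V4): /h/ is a single consonant, so it becomes the next onset.

ro.sfur.sti.huk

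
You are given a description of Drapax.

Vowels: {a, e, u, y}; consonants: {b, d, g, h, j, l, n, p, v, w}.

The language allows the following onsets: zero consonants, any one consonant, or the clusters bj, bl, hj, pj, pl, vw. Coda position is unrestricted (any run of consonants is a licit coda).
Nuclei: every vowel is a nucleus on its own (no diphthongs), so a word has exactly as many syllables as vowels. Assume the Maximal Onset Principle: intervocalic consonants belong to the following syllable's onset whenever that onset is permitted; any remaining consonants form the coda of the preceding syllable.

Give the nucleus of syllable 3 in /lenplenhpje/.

e

The vowels are e, e, e — 3 nuclei, so 3 syllables.
The third nucleus (vowel 3 from the left) is /e/.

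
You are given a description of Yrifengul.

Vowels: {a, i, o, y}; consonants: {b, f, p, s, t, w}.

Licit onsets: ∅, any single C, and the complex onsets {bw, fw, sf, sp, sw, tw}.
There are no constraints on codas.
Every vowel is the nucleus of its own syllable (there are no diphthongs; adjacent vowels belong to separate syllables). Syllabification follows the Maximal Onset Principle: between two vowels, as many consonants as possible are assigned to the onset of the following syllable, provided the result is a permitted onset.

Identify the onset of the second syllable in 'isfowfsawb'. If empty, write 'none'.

The vowels are i, o, a — 3 nuclei, so 3 syllables.
σ1/σ2 boundary: /sf/ — entire cluster is a permitted onset → onset /sf/, coda ∅.
σ2/σ3 boundary: /wfs/; trying suffixes from longest down, /s/ is the first permitted one, so coda /wf/ | onset /s/.
Result: i.sfowf.sawb.
Syllable 2 is /sfowf/: onset /sf/, nucleus /o/, coda /wf/.

sf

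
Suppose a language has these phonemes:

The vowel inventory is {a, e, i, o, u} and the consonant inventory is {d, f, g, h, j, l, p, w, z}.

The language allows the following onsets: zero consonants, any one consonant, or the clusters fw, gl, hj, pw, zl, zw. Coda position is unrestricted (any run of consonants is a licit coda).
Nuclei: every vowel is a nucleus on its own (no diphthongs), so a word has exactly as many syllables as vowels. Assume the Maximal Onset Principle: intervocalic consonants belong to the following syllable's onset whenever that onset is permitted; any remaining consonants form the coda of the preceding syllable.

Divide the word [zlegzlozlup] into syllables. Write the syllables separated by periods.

zleg.zlo.zlup

Vowels present: e, o, u; each is a nucleus, giving 3 syllables.
σ1/σ2 boundary: cluster /gzl/ — the longest permitted-onset suffix is /zl/; onset = /zl/, preceding coda = /g/.
σ2/σ3 boundary: /zl/ is a licit onset in full, so it all attaches to the next syllable.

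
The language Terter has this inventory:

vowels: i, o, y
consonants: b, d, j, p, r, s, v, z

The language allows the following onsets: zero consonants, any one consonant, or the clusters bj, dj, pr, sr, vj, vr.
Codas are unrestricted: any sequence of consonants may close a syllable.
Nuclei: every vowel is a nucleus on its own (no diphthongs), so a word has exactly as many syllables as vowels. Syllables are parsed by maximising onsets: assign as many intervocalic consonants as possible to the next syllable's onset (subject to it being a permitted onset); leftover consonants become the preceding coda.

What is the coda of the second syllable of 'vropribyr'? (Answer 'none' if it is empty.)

none

The vowels are o, i, y — 3 nuclei, so 3 syllables.
σ1/σ2 boundary: /pr/ is a licit onset in full, so it all attaches to the next syllable.
σ2/σ3 boundary: just /b/ — single C goes to the following onset.
Putting it together: vro.pri.byr.
Syllable 2 is /pri/: onset /pr/, nucleus /i/, coda ∅.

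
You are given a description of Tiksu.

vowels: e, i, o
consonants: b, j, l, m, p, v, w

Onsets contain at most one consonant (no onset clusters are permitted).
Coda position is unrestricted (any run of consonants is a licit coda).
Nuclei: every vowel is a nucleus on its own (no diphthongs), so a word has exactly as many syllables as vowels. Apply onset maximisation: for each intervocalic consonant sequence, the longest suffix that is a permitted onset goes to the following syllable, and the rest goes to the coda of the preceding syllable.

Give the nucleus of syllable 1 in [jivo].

Vowels present: i, o; each is a nucleus, giving 2 syllables.
The first nucleus (vowel 1 from the left) is /i/.

i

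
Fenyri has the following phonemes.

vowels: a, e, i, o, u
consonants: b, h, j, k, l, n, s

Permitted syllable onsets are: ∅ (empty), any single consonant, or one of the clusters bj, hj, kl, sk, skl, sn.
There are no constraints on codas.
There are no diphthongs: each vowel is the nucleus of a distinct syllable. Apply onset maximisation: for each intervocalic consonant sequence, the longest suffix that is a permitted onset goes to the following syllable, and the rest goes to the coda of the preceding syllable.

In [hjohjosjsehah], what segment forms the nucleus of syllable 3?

The vowels are o, o, e, a — 4 nuclei, so 4 syllables.
The third nucleus (vowel 3 from the left) is /e/.

e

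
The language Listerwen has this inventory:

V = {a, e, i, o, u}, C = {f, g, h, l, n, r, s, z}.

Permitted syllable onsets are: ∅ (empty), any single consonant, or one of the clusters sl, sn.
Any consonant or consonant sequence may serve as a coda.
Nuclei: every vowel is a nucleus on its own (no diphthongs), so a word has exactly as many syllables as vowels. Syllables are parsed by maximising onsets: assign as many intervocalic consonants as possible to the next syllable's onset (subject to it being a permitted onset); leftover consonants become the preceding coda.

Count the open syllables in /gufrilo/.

Vowels present: u, i, o; each is a nucleus, giving 3 syllables.
Between /u/ (V1) and /i/ (V2): /fr/; trying suffixes from longest down, /r/ is the first permitted one, so coda /f/ | onset /r/.
Between /i/ (V2) and /o/ (V3): /l/ → onset of the next syllable (single consonants are always licit onsets).
Syllabification: guf.ri.lo.
Classifying each syllable: /guf/ (closed), /ri/ (open), /lo/ (open).
Open syllables: 2.

2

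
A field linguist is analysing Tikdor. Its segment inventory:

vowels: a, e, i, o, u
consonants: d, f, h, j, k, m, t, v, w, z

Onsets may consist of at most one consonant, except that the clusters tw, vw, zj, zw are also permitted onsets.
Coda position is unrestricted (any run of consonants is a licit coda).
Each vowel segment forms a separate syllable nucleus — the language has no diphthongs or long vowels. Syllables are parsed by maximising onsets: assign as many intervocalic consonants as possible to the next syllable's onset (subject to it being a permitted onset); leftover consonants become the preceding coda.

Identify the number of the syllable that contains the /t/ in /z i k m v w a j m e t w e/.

Vowels present: i, a, e, e; each is a nucleus, giving 4 syllables.
σ1/σ2 boundary: cluster /kmvw/ — the longest permitted-onset suffix is /vw/; onset = /vw/, preceding coda = /km/.
σ2/σ3 boundary: cluster /jm/ — the longest permitted-onset suffix is /m/; onset = /m/, preceding coda = /j/.
σ3/σ4 boundary: cluster /tw/ — /tw/ is itself a permitted onset, so the whole cluster goes right; preceding coda = ∅.
Syllabification: zikm.vwaj.me.twe.
The /t/ is in the onset of syllable 4 (/twe/).

4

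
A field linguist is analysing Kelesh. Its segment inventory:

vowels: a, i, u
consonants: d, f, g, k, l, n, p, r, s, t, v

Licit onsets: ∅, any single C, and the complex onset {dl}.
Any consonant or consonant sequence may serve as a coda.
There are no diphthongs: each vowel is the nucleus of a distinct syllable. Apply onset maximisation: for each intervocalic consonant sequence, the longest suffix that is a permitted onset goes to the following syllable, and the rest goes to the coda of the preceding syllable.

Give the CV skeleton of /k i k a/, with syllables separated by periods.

Nuclei (vowels): i, a → 2 syllables.
/i…a/ gap (V1→V2): just /k/ — single C goes to the following onset.
Syllabification: ki.ka.
Mapping each syllable to C/V: /ki/ → CV, /ka/ → CV.

CV.CV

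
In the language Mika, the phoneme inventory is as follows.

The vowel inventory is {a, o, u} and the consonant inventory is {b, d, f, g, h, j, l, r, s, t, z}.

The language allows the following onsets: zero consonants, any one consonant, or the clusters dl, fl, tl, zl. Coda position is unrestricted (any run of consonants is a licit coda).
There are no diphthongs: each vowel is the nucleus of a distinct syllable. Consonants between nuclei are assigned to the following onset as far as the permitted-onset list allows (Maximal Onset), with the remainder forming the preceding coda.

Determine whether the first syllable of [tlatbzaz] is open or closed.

closed

Vowels present: a, a; each is a nucleus, giving 2 syllables.
V1 /a/ – V2 /a/: /tbz/ splits as /tb/ + /z/ (/z/ is the longest suffix that is a licit onset).
Syllabification: tlatb.zaz.
Syllable 1 is /tlatb/ with coda /tb/, so it is closed.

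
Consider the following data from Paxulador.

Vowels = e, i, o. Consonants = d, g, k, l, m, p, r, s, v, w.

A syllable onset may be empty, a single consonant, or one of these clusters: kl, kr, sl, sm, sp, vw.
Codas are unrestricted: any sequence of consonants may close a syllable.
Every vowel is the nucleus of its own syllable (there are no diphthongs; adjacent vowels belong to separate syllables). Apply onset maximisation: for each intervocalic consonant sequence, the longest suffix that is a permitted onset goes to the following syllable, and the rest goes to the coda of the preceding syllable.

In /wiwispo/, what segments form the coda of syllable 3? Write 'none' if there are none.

Vowels present: i, i, o; each is a nucleus, giving 3 syllables.
V1 /i/ – V2 /i/: just /w/ — single C goes to the following onset.
V2 /i/ – V3 /o/: /sp/ — entire cluster is a permitted onset → onset /sp/, coda ∅.
So the parse is wi.wi.spo.
Syllable 3 is /spo/: onset /sp/, nucleus /o/, coda ∅.

none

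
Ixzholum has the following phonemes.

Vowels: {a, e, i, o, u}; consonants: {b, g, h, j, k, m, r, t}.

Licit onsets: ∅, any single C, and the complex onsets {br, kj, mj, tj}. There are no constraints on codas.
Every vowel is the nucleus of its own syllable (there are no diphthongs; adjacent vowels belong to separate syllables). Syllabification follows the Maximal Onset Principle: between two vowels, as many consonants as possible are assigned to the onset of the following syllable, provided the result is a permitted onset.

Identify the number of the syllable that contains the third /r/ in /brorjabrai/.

3

Nuclei (vowels): o, a, a, i → 4 syllables.
/o…a/ gap (V1→V2): /rj/ — longest licit onset from the right is /j/, leaving /r/ as coda.
/a…a/ gap (V2→V3): /br/ — entire cluster is a permitted onset → onset /br/, coda ∅.
/a…i/ gap (V3→V4): nothing intervenes; syllable break is V.V.
Syllabification: bror.ja.bra.i.
The third /r/ is in the onset of syllable 3 (/bra/).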